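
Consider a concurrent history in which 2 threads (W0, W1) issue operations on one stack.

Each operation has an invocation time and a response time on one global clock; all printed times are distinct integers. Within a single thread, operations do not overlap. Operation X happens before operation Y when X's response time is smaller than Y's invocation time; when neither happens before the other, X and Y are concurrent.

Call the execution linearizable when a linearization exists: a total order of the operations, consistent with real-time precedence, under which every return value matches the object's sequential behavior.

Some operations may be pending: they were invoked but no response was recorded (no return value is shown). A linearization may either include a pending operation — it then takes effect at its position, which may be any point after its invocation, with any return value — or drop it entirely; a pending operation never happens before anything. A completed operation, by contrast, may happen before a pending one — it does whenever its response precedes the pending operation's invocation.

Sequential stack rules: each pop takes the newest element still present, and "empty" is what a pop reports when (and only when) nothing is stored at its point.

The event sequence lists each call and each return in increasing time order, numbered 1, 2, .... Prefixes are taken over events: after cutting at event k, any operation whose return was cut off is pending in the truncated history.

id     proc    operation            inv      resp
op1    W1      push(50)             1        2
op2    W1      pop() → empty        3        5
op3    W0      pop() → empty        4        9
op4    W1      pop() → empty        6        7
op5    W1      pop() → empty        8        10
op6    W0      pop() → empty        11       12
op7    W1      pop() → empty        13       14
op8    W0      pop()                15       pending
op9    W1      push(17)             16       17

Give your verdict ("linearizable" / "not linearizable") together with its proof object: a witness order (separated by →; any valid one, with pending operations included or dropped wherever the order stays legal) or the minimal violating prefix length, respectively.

the violation lands at event 9, op3's response at time 9: events 1..8 linearize, events 1..9 do not
all 3 real-time-respecting orders fail — 4 completed stack operations, no legal replay
completion choices over the 1 pending operation (op5) were checked; none helps
sample order op1, op2, op3, op4 (pending dropped) stalls at step 2 — op2 pop() → empty has no legal effect
sample order op1, op2, op4, op3 (pending dropped) stalls at step 2 — op2 pop() → empty has no legal effect

not linearizable — minimal violating prefix: 9 events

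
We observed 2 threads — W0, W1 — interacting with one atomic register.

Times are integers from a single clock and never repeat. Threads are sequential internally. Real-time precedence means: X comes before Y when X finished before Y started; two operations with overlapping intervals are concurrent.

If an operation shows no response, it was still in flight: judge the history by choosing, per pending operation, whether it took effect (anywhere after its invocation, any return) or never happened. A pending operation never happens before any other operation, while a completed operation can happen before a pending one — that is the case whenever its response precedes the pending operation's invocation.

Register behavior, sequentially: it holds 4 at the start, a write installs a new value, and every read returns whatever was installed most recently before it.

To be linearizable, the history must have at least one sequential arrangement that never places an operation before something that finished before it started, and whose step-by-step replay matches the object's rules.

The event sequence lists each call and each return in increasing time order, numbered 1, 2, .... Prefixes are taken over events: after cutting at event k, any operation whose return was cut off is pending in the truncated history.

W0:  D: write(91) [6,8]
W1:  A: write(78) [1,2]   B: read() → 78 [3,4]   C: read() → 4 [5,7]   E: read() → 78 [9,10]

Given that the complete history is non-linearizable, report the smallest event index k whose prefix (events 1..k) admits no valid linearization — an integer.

one valid order for events 1..6 is A, B:
after step 1 (A write(78)): value 78
after step 2 (B read() → 78): value 78
with event 7 included (C responding at time 7), all real-time-consistent orders fail
including or dropping the 1 pending operation (D) in any combination fails
one such order, A, B, C (pending dropped), breaks at step 3 where C read() → 4 is illegal

7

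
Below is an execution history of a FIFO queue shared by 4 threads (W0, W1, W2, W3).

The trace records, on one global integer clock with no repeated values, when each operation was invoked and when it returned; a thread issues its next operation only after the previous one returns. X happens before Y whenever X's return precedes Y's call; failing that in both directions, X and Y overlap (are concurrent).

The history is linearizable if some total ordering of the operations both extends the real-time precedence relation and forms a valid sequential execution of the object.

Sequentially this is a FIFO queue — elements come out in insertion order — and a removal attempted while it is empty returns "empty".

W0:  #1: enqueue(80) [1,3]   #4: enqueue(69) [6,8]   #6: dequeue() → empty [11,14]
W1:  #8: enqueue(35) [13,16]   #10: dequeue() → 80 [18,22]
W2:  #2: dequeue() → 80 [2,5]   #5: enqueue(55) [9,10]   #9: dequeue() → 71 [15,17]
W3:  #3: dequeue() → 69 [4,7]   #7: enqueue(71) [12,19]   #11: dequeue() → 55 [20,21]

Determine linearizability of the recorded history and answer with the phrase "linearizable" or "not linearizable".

not linearizable

through event 13 a valid linearization exists; event 14 (#6 responding at time 14) ends that
checked exhaustively: 5 real-time-consistent orders of 6 completed operations, zero legal FIFO queue replays
every completion of the 2 pending operations (#7, #8) was checked; none linearizes
one such order, #1, #2, #3, #4, #5, #6 (pending dropped), breaks at step 3 where #3 dequeue() → 69 is illegal
one such order, #1, #2, #4, #3, #5, #6 (pending dropped), breaks at step 6 where #6 dequeue() → empty is illegal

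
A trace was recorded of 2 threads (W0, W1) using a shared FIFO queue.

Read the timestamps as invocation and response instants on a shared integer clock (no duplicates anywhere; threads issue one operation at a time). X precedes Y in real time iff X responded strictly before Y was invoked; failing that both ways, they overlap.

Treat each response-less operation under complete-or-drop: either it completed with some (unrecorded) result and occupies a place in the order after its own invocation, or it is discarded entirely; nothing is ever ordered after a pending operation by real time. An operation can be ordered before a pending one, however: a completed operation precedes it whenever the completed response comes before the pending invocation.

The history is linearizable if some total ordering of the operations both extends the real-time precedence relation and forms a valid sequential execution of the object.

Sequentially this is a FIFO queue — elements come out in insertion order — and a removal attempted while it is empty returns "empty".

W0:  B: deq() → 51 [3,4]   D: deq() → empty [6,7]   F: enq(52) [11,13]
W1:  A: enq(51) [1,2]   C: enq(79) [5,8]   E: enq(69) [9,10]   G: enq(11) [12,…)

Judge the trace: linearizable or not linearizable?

linearizable

witness order: A, B, D, C, E, F
step 1: A enq(51) — queue <51>
step 2: B deq() → 51 — queue <>
step 3: D deq() → empty — queue <>
step 4: C enq(79) — queue <79>
step 5: E enq(69) — queue <79,69>
step 6: F enq(52) — queue <79,69,52>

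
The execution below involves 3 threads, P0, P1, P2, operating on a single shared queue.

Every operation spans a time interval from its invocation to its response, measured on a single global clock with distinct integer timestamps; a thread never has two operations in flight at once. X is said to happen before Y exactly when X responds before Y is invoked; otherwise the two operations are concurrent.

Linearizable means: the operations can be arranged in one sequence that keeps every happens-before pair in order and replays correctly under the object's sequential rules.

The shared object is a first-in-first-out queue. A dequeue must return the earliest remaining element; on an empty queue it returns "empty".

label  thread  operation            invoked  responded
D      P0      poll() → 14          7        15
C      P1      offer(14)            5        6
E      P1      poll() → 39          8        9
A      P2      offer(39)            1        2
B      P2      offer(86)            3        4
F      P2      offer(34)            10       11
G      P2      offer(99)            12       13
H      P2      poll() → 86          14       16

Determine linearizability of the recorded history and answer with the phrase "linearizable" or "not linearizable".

linearizable

witness order: A, B, C, E, F, G, H, D
after step 1 (A offer(39)): queue <39>
after step 2 (B offer(86)): queue <39,86>
after step 3 (C offer(14)): queue <39,86,14>
after step 4 (E poll() → 39): queue <86,14>
after step 5 (F offer(34)): queue <86,14,34>
after step 6 (G offer(99)): queue <86,14,34,99>
after step 7 (H poll() → 86): queue <14,34,99>
after step 8 (D poll() → 14): queue <34,99>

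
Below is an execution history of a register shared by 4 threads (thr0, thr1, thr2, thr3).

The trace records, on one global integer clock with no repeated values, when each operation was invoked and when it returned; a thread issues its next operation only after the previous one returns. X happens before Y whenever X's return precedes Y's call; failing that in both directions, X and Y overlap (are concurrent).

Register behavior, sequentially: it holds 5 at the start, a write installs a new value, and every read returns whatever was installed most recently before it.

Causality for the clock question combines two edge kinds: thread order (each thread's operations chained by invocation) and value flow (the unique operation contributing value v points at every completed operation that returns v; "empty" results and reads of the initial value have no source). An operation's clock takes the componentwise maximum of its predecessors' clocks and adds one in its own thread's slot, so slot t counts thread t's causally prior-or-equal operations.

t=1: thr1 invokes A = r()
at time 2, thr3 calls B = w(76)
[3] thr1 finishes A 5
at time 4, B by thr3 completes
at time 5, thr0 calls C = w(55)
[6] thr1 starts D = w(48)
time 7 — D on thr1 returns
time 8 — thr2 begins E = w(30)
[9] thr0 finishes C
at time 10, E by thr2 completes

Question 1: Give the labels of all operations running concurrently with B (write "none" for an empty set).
A

B spans [2,4]: anything still running between times 2 and 4 counts as concurrent
A [1,3]: concurrent
C [5,9]: after
D [6,7]: after
E [8,10]: after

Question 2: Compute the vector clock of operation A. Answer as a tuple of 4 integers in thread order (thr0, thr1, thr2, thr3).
(0, 1, 0, 0)

root op B, invoked 2: fresh clock plus thr3's own tick → (0, 0, 0, 1)
root op E, invoked 8: fresh clock plus thr2's own tick → (0, 0, 1, 0)
root op A, invoked 1: fresh clock plus thr1's own tick → (0, 1, 0, 0)
root op C, invoked 5: fresh clock plus thr0's own tick → (1, 0, 0, 0)
D (invocation 6): componentwise max over VC(A)=(0, 1, 0, 0), +1 at thr1, giving (0, 2, 0, 0)
target: VC(A) = (0, 1, 0, 0)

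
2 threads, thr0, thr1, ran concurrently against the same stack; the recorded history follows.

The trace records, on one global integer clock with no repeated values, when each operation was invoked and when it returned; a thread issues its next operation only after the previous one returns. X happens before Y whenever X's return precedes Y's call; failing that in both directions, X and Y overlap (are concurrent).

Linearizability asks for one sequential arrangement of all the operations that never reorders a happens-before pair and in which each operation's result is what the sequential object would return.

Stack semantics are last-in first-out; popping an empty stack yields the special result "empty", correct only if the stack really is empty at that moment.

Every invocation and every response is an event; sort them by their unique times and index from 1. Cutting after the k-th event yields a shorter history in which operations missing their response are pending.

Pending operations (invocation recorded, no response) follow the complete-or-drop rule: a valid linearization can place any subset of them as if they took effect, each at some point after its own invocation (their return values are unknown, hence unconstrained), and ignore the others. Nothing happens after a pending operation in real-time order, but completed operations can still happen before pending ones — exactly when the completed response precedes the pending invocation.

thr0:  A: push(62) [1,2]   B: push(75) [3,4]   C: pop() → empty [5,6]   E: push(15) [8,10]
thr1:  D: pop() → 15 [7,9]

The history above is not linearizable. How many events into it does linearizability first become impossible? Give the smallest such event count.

events 1..5 are linearizable, e.g. via A, B:
step 1: A push(62) — stack <62>
step 2: B push(75) — stack <62,75>
event 6 — C's response, time 6 — after it, nothing linearizes
e.g. A, B, C: illegal at step 3, since C pop() → empty cannot apply there

6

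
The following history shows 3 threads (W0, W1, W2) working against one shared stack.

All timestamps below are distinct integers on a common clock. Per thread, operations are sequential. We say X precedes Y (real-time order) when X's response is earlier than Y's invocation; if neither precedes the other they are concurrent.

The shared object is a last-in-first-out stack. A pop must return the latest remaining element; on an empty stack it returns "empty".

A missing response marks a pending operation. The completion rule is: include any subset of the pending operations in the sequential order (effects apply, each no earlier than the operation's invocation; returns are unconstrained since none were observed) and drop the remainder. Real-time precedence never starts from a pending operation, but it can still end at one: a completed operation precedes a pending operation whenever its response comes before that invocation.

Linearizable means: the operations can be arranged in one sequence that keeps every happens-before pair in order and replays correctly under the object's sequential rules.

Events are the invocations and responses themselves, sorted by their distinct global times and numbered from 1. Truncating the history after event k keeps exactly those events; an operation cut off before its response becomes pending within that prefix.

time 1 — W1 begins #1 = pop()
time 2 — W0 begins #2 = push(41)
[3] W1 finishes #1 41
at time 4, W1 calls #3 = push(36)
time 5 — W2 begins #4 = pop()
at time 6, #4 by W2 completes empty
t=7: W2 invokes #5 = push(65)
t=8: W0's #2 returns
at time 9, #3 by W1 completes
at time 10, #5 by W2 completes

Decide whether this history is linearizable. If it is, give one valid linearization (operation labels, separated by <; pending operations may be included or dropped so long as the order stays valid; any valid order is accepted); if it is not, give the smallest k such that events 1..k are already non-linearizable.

linearizable — witness: #2 < #1 < #4 < #3 < #5

step 1: #2 push(41) — stack <41>
step 2: #1 pop() → 41 — stack <>
step 3: #4 pop() → empty — stack <>
step 4: #3 push(36) — stack <36>
step 5: #5 push(65) — stack <36,65>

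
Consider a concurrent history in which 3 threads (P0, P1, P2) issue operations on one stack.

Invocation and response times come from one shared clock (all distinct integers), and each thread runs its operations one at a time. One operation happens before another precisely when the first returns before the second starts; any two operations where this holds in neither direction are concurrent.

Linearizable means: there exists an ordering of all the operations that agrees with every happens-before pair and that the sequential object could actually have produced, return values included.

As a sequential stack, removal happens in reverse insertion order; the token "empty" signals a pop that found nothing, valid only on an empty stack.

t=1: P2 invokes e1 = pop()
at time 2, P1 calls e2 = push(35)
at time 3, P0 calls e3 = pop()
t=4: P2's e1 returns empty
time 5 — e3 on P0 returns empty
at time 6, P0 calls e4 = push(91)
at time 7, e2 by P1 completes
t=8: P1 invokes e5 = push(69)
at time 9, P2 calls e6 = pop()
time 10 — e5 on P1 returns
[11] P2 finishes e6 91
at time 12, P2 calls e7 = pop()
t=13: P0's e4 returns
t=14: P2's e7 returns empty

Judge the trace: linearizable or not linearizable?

cut after 13 events: linearizable; cut after 14 events (e7 responds, time 14): not linearizable
52 orders of the 7 completed stack ops respect real time; none is legal
for example e1, e2, e3, e4, e5, e6, e7 fails at step 3: e3 pop() → empty is not legal there
for example e1, e2, e3, e4, e6, e5, e7 fails at step 3: e3 pop() → empty is not legal there

not linearizable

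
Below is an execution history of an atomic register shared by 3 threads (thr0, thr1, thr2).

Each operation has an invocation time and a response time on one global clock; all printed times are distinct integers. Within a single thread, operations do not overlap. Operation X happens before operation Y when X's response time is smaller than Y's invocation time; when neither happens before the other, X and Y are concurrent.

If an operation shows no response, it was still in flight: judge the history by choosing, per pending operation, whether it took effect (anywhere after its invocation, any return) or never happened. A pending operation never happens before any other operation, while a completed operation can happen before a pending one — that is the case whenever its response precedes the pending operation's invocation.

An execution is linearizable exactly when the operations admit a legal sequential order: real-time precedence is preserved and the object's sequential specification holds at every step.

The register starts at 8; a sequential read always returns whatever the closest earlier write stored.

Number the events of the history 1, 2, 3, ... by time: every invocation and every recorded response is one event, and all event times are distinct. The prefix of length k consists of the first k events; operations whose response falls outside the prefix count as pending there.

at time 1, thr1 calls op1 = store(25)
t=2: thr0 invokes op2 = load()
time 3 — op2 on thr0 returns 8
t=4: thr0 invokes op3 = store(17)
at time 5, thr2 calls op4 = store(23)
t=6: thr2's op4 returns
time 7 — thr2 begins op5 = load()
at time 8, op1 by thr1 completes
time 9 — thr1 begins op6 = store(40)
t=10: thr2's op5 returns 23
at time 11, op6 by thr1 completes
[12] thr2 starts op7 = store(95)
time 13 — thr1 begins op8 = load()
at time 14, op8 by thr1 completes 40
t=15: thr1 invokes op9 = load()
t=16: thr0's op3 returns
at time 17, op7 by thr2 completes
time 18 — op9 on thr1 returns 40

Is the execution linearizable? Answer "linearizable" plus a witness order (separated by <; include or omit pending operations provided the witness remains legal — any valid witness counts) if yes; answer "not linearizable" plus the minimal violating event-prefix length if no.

linearizable — witness: op2 < op1 < op3 < op4 < op5 < op6 < op8 < op9 < op7

1. op2 load() → 8, leaving value 8
2. op1 store(25), leaving value 25
3. op3 store(17), leaving value 17
4. op4 store(23), leaving value 23
5. op5 load() → 23, leaving value 23
6. op6 store(40), leaving value 40
7. op8 load() → 40, leaving value 40
8. op9 load() → 40, leaving value 40
9. op7 store(95), leaving value 95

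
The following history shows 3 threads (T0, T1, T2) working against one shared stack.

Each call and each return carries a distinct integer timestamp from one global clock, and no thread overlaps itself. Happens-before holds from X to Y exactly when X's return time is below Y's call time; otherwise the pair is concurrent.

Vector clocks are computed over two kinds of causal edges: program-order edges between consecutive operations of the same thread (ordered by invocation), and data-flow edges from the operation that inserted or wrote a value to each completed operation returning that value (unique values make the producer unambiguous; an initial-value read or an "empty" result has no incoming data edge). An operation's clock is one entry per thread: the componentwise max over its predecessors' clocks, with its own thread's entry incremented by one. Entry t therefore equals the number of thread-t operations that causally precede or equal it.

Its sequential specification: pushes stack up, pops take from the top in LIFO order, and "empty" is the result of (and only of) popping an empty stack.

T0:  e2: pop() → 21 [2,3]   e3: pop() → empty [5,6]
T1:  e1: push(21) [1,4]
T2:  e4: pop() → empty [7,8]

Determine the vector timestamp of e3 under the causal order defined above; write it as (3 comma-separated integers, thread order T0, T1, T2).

invoked at 7, e4 has no predecessors; its own T2 bump gives (0, 0, 1)
invoked at 1, e1 has no predecessors; its own T1 bump gives (0, 1, 0)
e2 (invocation 2): componentwise max over VC(e1)=(0, 1, 0), +1 at T0, giving (1, 1, 0)
e3 (invocation 5): componentwise max over VC(e2)=(1, 1, 0), +1 at T0, giving (2, 1, 0)
target: VC(e3) = (2, 1, 0)

(2, 1, 0)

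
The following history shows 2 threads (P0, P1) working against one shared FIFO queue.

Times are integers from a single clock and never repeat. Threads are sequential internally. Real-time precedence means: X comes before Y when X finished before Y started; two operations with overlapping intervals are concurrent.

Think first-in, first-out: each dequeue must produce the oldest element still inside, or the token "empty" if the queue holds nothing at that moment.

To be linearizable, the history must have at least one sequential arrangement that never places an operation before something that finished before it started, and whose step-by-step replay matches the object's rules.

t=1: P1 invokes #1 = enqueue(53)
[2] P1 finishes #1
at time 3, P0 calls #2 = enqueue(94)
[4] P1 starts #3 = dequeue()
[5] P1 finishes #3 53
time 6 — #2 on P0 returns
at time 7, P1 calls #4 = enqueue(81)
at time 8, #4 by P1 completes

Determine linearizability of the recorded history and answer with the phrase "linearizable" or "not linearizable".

linearizable

witness order: #1, #2, #3, #4
after step 1 (#1 enqueue(53)): queue <53>
after step 2 (#2 enqueue(94)): queue <53,94>
after step 3 (#3 dequeue() → 53): queue <94>
after step 4 (#4 enqueue(81)): queue <94,81>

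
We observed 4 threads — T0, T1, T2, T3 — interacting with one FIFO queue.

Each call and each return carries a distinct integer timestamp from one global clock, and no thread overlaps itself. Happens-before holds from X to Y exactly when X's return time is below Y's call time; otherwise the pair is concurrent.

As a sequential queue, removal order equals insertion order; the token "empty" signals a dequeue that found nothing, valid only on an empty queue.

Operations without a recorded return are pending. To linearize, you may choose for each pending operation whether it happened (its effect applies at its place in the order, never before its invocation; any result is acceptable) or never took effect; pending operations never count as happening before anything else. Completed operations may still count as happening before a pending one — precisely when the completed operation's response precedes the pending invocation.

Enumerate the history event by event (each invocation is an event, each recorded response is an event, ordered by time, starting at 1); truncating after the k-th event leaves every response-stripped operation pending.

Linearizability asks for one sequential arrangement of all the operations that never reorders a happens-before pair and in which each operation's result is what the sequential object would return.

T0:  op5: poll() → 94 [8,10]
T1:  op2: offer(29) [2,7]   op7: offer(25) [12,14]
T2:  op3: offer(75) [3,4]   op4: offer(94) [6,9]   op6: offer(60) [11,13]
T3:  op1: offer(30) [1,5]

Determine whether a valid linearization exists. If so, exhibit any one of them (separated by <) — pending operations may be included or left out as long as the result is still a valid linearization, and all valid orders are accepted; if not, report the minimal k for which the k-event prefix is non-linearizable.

cut after 9 events: linearizable; cut after 10 events (op5 responds, time 10): not linearizable
every one of the 14 real-time-consistent orders over 5 completed FIFO queue ops fails the sequential spec
e.g. op1, op2, op3, op4, op5: illegal at step 5, since op5 poll() → 94 cannot apply there
e.g. op1, op2, op3, op5, op4: illegal at step 4, since op5 poll() → 94 cannot apply there

not linearizable — minimal violating prefix: 10 events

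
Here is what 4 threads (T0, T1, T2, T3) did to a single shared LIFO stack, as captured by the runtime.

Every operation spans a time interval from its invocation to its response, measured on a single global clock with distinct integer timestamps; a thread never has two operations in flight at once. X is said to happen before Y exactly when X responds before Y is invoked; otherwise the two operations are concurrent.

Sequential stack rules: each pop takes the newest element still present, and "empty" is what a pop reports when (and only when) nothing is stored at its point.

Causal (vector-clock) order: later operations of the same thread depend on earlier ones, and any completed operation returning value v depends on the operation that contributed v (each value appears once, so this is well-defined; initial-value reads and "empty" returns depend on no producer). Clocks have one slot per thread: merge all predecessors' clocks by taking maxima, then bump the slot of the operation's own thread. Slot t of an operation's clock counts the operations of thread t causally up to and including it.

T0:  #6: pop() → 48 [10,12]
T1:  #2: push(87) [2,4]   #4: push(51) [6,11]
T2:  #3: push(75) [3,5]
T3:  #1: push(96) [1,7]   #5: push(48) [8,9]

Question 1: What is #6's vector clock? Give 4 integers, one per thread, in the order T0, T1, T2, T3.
Answer: (1, 0, 0, 2)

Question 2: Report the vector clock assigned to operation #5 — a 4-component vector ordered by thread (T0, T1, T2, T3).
Answer: (0, 0, 0, 2)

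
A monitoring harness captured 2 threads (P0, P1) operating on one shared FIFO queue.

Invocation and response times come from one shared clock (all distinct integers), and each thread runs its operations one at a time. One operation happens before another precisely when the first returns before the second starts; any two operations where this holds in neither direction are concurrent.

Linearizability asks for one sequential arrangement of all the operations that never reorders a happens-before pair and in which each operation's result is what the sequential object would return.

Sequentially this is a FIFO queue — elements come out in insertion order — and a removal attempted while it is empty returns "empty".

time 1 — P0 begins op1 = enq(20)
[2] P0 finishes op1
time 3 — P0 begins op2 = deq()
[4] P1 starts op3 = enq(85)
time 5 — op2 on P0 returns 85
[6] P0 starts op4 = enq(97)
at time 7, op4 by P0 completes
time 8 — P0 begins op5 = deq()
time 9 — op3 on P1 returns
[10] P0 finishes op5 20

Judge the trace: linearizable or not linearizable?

the violation lands at event 5, op2's response at time 5: events 1..4 linearize, events 1..5 do not
the completed operations (2 total) allow one real-time order; the FIFO queue replay rejects it
completion choices over the 1 pending operation (op3) were checked; none helps
sample order op1, op2 (pending dropped) stalls at step 2 — op2 deq() → 85 has no legal effect

not linearizable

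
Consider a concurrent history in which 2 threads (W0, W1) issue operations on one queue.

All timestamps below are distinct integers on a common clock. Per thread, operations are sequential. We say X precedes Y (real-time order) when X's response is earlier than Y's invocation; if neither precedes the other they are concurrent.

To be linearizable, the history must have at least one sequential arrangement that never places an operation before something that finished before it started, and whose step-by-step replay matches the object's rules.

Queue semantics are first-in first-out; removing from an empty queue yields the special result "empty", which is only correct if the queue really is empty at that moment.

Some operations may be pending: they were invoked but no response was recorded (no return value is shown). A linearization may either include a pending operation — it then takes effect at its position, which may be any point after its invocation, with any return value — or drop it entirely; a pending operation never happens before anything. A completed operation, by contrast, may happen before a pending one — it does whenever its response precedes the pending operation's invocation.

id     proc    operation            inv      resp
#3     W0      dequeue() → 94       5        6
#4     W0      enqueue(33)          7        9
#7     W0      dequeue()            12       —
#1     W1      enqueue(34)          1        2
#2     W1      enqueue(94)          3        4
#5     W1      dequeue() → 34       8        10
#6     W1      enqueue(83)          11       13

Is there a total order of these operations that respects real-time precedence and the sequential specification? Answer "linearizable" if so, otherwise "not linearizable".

not linearizable

already the first 6 events (up to #3's response at time 6) admit no linearization; the first 5 still do
exactly one order of the 3 completed ops respects real time; the queue replay fails
for example #1, #2, #3 fails at step 3: #3 dequeue() → 94 is not legal there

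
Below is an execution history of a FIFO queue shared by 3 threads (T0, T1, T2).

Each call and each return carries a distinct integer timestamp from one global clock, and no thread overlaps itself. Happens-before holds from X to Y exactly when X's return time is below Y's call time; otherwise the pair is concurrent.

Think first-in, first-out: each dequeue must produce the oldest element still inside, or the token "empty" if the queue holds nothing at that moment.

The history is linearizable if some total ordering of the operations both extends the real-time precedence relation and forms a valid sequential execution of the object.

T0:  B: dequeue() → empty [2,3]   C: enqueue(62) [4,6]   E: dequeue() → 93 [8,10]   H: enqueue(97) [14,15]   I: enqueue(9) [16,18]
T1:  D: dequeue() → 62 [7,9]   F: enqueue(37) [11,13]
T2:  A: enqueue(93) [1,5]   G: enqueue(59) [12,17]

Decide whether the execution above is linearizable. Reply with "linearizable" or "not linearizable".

a witness: B, A, C, E, D, F, G, H, I
step 1: B dequeue() → empty — queue <>
step 2: A enqueue(93) — queue <93>
step 3: C enqueue(62) — queue <93,62>
step 4: E dequeue() → 93 — queue <62>
step 5: D dequeue() → 62 — queue <>
step 6: F enqueue(37) — queue <37>
step 7: G enqueue(59) — queue <37,59>
step 8: H enqueue(97) — queue <37,59,97>
step 9: I enqueue(9) — queue <37,59,97,9>

linearizable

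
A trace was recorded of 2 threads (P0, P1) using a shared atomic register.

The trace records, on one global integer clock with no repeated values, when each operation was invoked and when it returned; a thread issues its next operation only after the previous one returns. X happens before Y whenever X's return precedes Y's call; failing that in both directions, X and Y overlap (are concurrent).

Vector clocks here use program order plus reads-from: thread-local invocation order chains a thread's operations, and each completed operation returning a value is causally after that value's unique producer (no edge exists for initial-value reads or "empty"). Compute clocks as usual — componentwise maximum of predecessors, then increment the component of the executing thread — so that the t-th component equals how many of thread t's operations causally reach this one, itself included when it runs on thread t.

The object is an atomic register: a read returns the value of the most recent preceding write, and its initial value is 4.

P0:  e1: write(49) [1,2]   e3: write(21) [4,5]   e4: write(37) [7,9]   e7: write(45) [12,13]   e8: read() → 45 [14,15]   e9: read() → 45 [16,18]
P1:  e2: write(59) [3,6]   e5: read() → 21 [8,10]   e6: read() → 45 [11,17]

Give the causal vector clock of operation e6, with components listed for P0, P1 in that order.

root op e2, invoked 3: fresh clock plus P1's own tick → (0, 1)
root op e1, invoked 1: fresh clock plus P0's own tick → (1, 0)
from VC(e1)=(1, 0), e3 (invoked 4) maxes components and bumps P0 → (2, 0)
from VC(e3)=(2, 0), e4 (invoked 7) maxes components and bumps P0 → (3, 0)
from VC(e2)=(0, 1), VC(e3)=(2, 0), e5 (invoked 8) maxes components and bumps P1 → (2, 2)
from VC(e4)=(3, 0), e7 (invoked 12) maxes components and bumps P0 → (4, 0)
from VC(e7)=(4, 0), e8 (invoked 14) maxes components and bumps P0 → (5, 0)
from VC(e7)=(4, 0), VC(e8)=(5, 0), e9 (invoked 16) maxes components and bumps P0 → (6, 0)
from VC(e5)=(2, 2), VC(e7)=(4, 0), e6 (invoked 11) maxes components and bumps P1 → (4, 3)
target: VC(e6) = (4, 3)

(4, 3)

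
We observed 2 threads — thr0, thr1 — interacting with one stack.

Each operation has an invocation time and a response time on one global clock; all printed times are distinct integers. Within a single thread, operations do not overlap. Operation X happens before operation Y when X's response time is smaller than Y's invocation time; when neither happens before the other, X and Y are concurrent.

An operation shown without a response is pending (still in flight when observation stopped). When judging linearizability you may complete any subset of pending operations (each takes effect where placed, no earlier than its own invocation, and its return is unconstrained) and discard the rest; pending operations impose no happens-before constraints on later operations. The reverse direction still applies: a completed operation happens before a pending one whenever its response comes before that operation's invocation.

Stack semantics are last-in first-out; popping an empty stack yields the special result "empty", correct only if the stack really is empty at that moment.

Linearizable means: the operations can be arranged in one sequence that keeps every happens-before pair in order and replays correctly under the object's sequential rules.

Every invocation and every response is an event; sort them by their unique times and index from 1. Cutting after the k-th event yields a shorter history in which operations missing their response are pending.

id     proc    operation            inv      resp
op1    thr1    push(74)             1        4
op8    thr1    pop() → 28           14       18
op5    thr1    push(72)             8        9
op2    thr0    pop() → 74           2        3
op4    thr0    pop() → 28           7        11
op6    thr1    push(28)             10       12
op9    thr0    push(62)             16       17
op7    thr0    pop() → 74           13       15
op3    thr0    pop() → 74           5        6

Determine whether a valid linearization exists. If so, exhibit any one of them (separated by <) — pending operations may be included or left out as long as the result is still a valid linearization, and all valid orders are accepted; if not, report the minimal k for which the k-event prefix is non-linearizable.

not linearizable — minimal violating prefix: 6 events

the violation lands at event 6, op3's response at time 6: events 1..5 linearize, events 1..6 do not
2 orders of the 3 completed stack ops respect real time; none is legal
take op1, op2, op3: step 3 already fails, because op3 pop() → 74 cannot occur there
take op2, op1, op3: step 1 already fails, because op2 pop() → 74 cannot occur there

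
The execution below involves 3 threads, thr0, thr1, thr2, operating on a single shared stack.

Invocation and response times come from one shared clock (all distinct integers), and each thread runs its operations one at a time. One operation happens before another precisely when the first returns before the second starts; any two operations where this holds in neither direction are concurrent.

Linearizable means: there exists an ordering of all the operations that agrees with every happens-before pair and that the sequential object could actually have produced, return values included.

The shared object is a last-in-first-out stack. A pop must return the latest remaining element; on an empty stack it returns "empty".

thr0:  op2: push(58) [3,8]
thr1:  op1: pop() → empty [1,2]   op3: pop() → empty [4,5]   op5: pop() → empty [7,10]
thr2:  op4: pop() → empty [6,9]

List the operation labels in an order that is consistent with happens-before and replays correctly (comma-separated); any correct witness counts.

op1, op3, op4, op5, op2

1. op1 pop() → empty, leaving stack <>
2. op3 pop() → empty, leaving stack <>
3. op4 pop() → empty, leaving stack <>
4. op5 pop() → empty, leaving stack <>
5. op2 push(58), leaving stack <58>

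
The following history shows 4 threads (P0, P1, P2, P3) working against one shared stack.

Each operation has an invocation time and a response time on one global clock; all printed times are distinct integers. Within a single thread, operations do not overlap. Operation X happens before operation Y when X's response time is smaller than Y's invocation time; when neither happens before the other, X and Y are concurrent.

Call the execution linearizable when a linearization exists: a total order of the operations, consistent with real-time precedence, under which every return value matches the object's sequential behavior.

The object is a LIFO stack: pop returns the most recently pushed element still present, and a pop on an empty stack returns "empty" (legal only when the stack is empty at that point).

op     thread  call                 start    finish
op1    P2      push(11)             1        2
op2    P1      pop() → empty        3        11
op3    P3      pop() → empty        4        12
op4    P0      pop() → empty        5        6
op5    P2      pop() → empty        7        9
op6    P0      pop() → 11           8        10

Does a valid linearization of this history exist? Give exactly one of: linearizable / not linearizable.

already the first 10 events (up to op6's response at time 10) admit no linearization; the first 9 still do
no legal order exists: 2 real-time-consistent candidates over 4 completed stack operations, all rejected
every completion of the 2 pending operations (op2, op3) was checked; none linearizes
take op1, op4, op5, op6 (pending dropped): step 2 already fails, because op4 pop() → empty cannot occur there
take op1, op4, op6, op5 (pending dropped): step 2 already fails, because op4 pop() → empty cannot occur there

not linearizable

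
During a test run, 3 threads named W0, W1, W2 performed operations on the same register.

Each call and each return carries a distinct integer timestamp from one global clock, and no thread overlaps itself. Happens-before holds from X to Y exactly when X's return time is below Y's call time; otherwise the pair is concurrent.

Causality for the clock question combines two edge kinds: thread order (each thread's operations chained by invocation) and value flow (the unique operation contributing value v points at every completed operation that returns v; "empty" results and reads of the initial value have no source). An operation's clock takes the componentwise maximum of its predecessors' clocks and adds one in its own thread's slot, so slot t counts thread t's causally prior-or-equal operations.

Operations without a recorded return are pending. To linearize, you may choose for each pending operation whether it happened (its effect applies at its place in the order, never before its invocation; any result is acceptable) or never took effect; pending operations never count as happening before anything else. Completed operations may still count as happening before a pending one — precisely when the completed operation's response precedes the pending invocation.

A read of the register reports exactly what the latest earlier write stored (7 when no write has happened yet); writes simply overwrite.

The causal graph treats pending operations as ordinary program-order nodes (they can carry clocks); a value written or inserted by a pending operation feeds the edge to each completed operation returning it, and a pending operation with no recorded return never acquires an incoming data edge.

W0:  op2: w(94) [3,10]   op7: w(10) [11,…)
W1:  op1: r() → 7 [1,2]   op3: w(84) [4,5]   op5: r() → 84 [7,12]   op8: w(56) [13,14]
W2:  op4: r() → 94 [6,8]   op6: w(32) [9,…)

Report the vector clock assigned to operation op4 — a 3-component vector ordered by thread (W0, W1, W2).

root op op1, invoked 1: fresh clock plus W1's own tick → (0, 1, 0)
root op op2, invoked 3: fresh clock plus W0's own tick → (1, 0, 0)
invoked at 4, op3 merges VC(op1)=(0, 1, 0) and bumps W1's slot → (0, 2, 0)
invoked at 6, op4 merges VC(op2)=(1, 0, 0) and bumps W2's slot → (1, 0, 1)
invoked at 11, op7 merges VC(op2)=(1, 0, 0) and bumps W0's slot → (2, 0, 0)
invoked at 7, op5 merges VC(op3)=(0, 2, 0) and bumps W1's slot → (0, 3, 0)
invoked at 9, op6 merges VC(op4)=(1, 0, 1) and bumps W2's slot → (1, 0, 2)
invoked at 13, op8 merges VC(op5)=(0, 3, 0) and bumps W1's slot → (0, 4, 0)
target: VC(op4) = (1, 0, 1)

(1, 0, 1)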